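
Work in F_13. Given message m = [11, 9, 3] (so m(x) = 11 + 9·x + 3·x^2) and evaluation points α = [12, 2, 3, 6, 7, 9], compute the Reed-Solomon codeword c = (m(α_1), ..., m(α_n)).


c = [5, 2, 0, 4, 0, 10]

Message polynomial: m(x) = 11 + 9·x + 3·x^2 (mod 13).
For each evaluation point α_i, compute m(α_i) mod 13:
  α_1 = 12: Horner steps 3 → 6 → 5, so m(12) = 5.
  α_2 = 2: Horner steps 3 → 2 → 2, so m(2) = 2.
  α_3 = 3: Horner steps 3 → 5 → 0, so m(3) = 0.
  α_4 = 6: Horner steps 3 → 1 → 4, so m(6) = 4.
  α_5 = 7: Horner steps 3 → 4 → 0, so m(7) = 0.
  α_6 = 9: Horner steps 3 → 10 → 10, so m(9) = 10.
Codeword c = [5, 2, 0, 4, 0, 10] ∈ F_13^6.


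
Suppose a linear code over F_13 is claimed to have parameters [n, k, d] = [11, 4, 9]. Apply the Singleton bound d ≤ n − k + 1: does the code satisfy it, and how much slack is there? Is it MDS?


Singleton RHS = n − k + 1 = 8, slack = -1, bound violated (no such code; not MDS).

Singleton bound: d ≤ n − k + 1.
Here n = 11, k = 4, so n − k + 1 = 8.
Given d = 9, check d ≤ 8: NO.
Slack = (n − k + 1) − d = -1.
The slack is negative: d = 9 exceeds n − k + 1 = 8 by 1, so the Singleton bound is violated and no linear [11, 4, 9]_13 code can exist. In particular it is not MDS (MDS requires d = n − k + 1 exactly).
Description: the claimed parameters are [11, 4, 9]_13; such a code would be impossible (violates the Singleton bound).


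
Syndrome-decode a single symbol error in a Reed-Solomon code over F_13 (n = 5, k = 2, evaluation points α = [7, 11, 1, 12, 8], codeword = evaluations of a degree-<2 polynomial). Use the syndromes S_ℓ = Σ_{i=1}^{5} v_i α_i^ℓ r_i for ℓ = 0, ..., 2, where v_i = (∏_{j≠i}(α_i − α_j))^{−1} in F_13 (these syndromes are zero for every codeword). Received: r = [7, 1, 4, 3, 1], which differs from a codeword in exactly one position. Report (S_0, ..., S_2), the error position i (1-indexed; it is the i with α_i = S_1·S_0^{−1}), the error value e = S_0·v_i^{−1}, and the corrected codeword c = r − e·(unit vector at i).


S = (7, 12, 2), error at position 2, error magnitude e = 5, c = [7, 9, 4, 3, 1].

Step 1: column multipliers v_i = (∏_{j≠i}(α_i − α_j))^{−1} mod 13.
  i = 1 (α = 7): (7−11)(7−1)(7−12)(7−8) = (−4)·6·(−5)·(−1) = −120 ≡ 10, so v_1 = 10^{−1} = 4 (mod 13).
  i = 2 (α = 11): (11−7)(11−1)(11−12)(11−8) = 4·10·(−1)·3 = −120 ≡ 10, so v_2 = 10^{−1} = 4 (mod 13).
  i = 3 (α = 1): (1−7)(1−11)(1−12)(1−8) = (−6)·(−10)·(−11)·(−7) = 4620 ≡ 5, so v_3 = 5^{−1} = 8 (mod 13).
  i = 4 (α = 12): (12−7)(12−11)(12−1)(12−8) = 5·1·11·4 = 220 ≡ 12, so v_4 = 12^{−1} = 12 (mod 13).
  i = 5 (α = 8): (8−7)(8−11)(8−1)(8−12) = 1·(−3)·7·(−4) = 84 ≡ 6, so v_5 = 6^{−1} = 11 (mod 13).
  v = [4, 4, 8, 12, 11].
Step 2: syndromes of r = [7, 1, 4, 3, 1] (all sums mod 13).
  S_0 = Σ v_i r_i = 4·7 + 4·1 + 8·4 + 12·3 + 11·1 = 111 ≡ 7.
  S_1 = Σ v_i α_i r_i = 4·7·7 + 4·11·1 + 8·1·4 + 12·12·3 + 11·8·1 = 792 ≡ 12.
  α_i^2 mod 13 = [10, 4, 1, 1, 12].
  S_2 = Σ v_i α_i^2 r_i = 4·10·7 + 4·4·1 + 8·1·4 + 12·1·3 + 11·12·1 = 496 ≡ 2.
  S = (7, 12, 2) ≠ 0, so r is not a codeword (an error is present).
Step 3: locate the error. For a single error e at position i, S_ℓ = v_i·e·α_i^ℓ, so α_err = S_1/S_0.
  S_0^{−1} = 7^{−1} = 2 (mod 13), so α_err = 12·2 = 24 ≡ 11 = α_2. Error position i = 2.
  Consistency check: S_2/S_1 = 2·12 = 24 ≡ 11 = α_err ✓ (single-error assumption holds).
Step 4: error magnitude e = S_0/v_2 = S_0·∏_{j≠2}(α_2 − α_j) = 7·10 = 70 ≡ 5 (mod 13).
Step 5: correct position 2: c_2 = r_2 − e = 1 − 5 ≡ 9 (mod 13). Hence c = [7, 9, 4, 3, 1].
  Check: interpolating c through the α_i gives m(x) = 10 + 7·x (degree < 2) with m(α_i) = c_i for every i, so c is indeed a codeword.


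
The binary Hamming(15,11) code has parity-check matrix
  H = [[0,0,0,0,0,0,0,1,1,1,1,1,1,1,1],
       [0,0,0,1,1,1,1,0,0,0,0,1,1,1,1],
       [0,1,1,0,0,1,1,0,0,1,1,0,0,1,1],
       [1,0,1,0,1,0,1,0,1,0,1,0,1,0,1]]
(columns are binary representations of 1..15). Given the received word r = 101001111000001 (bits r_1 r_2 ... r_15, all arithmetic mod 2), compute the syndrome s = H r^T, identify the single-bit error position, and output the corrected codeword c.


s = (1, 1, 0, 1)^T, error position = 13, corrected codeword c = 101001111000101

Compute s = H r^T mod 2 one row at a time:
  s_1 = 1 + 1 + 0 + 0 + 0 + 0 + 0 + 1 = 3 ≡ 1 (mod 2).
  s_2 = 0 + 0 + 1 + 1 + 0 + 0 + 0 + 1 = 3 ≡ 1 (mod 2).
  s_3 = 0 + 1 + 1 + 1 + 0 + 0 + 0 + 1 = 4 ≡ 0 (mod 2).
  s_4 = 1 + 1 + 0 + 1 + 1 + 0 + 0 + 1 = 5 ≡ 1 (mod 2).
s = (1, 1, 0, 1)^T — this equals column 13 of H (binary 1101), so error is at position 13.
Correct: flip bit 13 of r = 101001111000001 to get c = 101001111000101.


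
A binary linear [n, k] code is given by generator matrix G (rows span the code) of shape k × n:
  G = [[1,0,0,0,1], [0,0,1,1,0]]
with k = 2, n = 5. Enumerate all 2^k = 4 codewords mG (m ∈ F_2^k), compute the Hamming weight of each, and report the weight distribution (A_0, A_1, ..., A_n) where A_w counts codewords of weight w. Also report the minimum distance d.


Weight distribution: A_0 = 1, A_2 = 2, A_4 = 1. Minimum distance d = 2.

Enumerate all 2^2 = 4 messages m ∈ F_2^2.
For each, compute codeword c = mG in F_2^5, then tally its weight.
  m = 00 → c = 00000, weight = 0.
  m = 10 → c = 10001, weight = 2.
  m = 01 → c = 00110, weight = 2.
  m = 11 → c = 10111, weight = 4.
Tally weights:
  weight 0: 1 codewords.
  weight 2: 2 codewords.
  weight 4: 1 codewords.
Minimum distance d = smallest w > 0 with A_w > 0 = 2.
Sanity: Σ A_w = 4 = 2^2 = 4 ✓.


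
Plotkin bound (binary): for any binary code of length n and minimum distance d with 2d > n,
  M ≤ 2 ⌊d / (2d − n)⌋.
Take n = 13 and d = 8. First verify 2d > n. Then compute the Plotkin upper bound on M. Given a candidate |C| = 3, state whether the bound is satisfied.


Plotkin bound M ≤ 4; given |C| = 3 ≤ bound (satisfied).

Check applicability: 2d = 16, n = 13.
2d − n = 3 > 0, so Plotkin applies.
Compute d/(2d−n) = 8/3 ≈ 2.6667.
⌊d/(2d−n)⌋ = 2.
Plotkin bound: M ≤ 2·2 = 4.
Given |C| = 3, check: satisfied.
This |C| is below the Plotkin bound.


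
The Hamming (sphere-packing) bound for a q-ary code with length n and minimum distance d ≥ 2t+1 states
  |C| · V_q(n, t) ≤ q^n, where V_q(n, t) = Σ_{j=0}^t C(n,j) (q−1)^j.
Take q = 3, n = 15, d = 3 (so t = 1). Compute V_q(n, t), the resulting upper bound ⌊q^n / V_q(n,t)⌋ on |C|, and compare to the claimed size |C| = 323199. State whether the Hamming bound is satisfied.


V_q(n, t) = 31, q^n = 14348907, Hamming bound = 462867, |C| = 323199 ≤ bound (satisfied).

Step 1: Compute V_q(n, t) = Σ_{j=0}^1 C(n, j) (q−1)^j.
  j = 0: C(15,0)·(2)^0 = 1·1 = 1.
  j = 1: C(15,1)·(2)^1 = 15·2 = 30.
  V_q(n, t) = 1 + 30 = 31.
Step 2: q^n = 3^15 = 14348907.
Step 3: Hamming bound ⌊q^n / V_q(n,t)⌋ = ⌊14348907/31⌋ = 462867.
Step 4: Compare |C| = 323199 to 462867: satisfied.
The claimed |C| lies below the Hamming bound.


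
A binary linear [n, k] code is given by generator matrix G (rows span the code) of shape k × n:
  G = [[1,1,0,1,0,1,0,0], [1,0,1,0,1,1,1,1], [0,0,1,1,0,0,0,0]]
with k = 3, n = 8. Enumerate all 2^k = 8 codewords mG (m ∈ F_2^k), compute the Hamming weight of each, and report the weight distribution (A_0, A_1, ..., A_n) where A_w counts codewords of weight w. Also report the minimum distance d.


Weight distribution: A_0 = 1, A_2 = 1, A_4 = 3, A_6 = 3. Minimum distance d = 2.

Enumerate all 2^3 = 8 messages m ∈ F_2^3.
For each, compute codeword c = mG in F_2^8, then tally its weight.
  m = 000 → c = 00000000, weight = 0.
  m = 100 → c = 11010100, weight = 4.
  m = 010 → c = 10101111, weight = 6.
  m = 110 → c = 01111011, weight = 6.
  m = 001 → c = 00110000, weight = 2.
  m = 101 → c = 11100100, weight = 4.
  m = 011 → c = 10011111, weight = 6.
  m = 111 → c = 01001011, weight = 4.
Tally weights:
  weight 0: 1 codewords.
  weight 2: 1 codewords.
  weight 4: 3 codewords.
  weight 6: 3 codewords.
Minimum distance d = smallest w > 0 with A_w > 0 = 2.
Sanity: Σ A_w = 8 = 2^3 = 8 ✓.


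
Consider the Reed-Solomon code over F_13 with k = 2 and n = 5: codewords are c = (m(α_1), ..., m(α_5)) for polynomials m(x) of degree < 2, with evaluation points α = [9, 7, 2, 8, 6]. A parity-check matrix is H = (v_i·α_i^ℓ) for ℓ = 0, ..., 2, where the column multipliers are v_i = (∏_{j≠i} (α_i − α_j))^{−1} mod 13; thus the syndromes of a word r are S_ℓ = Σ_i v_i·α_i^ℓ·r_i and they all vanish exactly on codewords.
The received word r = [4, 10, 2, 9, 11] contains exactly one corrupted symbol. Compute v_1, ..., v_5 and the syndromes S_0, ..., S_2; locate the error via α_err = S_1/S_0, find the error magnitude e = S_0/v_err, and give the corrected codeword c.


S = (3, 1, 9), error at position 1, error magnitude e = 9, c = [8, 10, 2, 9, 11].

Step 1: column multipliers v_i = (∏_{j≠i}(α_i − α_j))^{−1} mod 13.
  i = 1 (α = 9): (9−7)(9−2)(9−8)(9−6) = 2·7·1·3 = 42 ≡ 3, so v_1 = 3^{−1} = 9 (mod 13).
  i = 2 (α = 7): (7−9)(7−2)(7−8)(7−6) = (−2)·5·(−1)·1 = 10 ≡ 10, so v_2 = 10^{−1} = 4 (mod 13).
  i = 3 (α = 2): (2−9)(2−7)(2−8)(2−6) = (−7)·(−5)·(−6)·(−4) = 840 ≡ 8, so v_3 = 8^{−1} = 5 (mod 13).
  i = 4 (α = 8): (8−9)(8−7)(8−2)(8−6) = (−1)·1·6·2 = −12 ≡ 1, so v_4 = 1^{−1} = 1 (mod 13).
  i = 5 (α = 6): (6−9)(6−7)(6−2)(6−8) = (−3)·(−1)·4·(−2) = −24 ≡ 2, so v_5 = 2^{−1} = 7 (mod 13).
  v = [9, 4, 5, 1, 7].
Step 2: syndromes of r = [4, 10, 2, 9, 11] (all sums mod 13).
  S_0 = Σ v_i r_i = 9·4 + 4·10 + 5·2 + 1·9 + 7·11 = 172 ≡ 3.
  S_1 = Σ v_i α_i r_i = 9·9·4 + 4·7·10 + 5·2·2 + 1·8·9 + 7·6·11 = 1158 ≡ 1.
  α_i^2 mod 13 = [3, 10, 4, 12, 10].
  S_2 = Σ v_i α_i^2 r_i = 9·3·4 + 4·10·10 + 5·4·2 + 1·12·9 + 7·10·11 = 1426 ≡ 9.
  S = (3, 1, 9) ≠ 0, so r is not a codeword (an error is present).
Step 3: locate the error. For a single error e at position i, S_ℓ = v_i·e·α_i^ℓ, so α_err = S_1/S_0.
  S_0^{−1} = 3^{−1} = 9 (mod 13), so α_err = 1·9 = 9 ≡ 9 = α_1. Error position i = 1.
  Consistency check: S_2/S_1 = 9·1 = 9 ≡ 9 = α_err ✓ (single-error assumption holds).
Step 4: error magnitude e = S_0/v_1 = S_0·∏_{j≠1}(α_1 − α_j) = 3·3 = 9 ≡ 9 (mod 13).
Step 5: correct position 1: c_1 = r_1 − e = 4 − 9 ≡ 8 (mod 13). Hence c = [8, 10, 2, 9, 11].
  Check: interpolating c through the α_i gives m(x) = 4 + 12·x (degree < 2) with m(α_i) = c_i for every i, so c is indeed a codeword.


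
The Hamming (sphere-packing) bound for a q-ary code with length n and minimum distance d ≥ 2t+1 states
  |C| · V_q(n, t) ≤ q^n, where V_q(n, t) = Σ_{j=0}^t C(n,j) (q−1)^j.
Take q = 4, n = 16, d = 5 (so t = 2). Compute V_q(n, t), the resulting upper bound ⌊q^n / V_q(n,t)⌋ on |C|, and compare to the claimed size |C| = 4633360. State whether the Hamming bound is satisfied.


V_q(n, t) = 1129, q^n = 4294967296, Hamming bound = 3804222, |C| = 4633360 > bound (violated).

Step 1: Compute V_q(n, t) = Σ_{j=0}^2 C(n, j) (q−1)^j.
  j = 0: C(16,0)·(3)^0 = 1·1 = 1.
  j = 1: C(16,1)·(3)^1 = 16·3 = 48.
  j = 2: C(16,2)·(3)^2 = 120·9 = 1080.
  V_q(n, t) = 1 + 48 + 1080 = 1129.
Step 2: q^n = 4^16 = 4294967296.
Step 3: Hamming bound ⌊q^n / V_q(n,t)⌋ = ⌊4294967296/1129⌋ = 3804222.
Step 4: Compare |C| = 4633360 to 3804222: violated.
The claimed |C| lies above the Hamming bound, so no 4-ary code of length 16 with d ≥ 5 can have 4633360 codewords.


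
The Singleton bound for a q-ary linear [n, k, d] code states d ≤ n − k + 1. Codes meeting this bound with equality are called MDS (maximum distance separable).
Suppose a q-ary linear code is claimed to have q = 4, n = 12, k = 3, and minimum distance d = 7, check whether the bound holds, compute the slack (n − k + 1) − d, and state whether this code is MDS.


Singleton RHS = n − k + 1 = 10, slack = 3, bound satisfied, not MDS.

Singleton bound: d ≤ n − k + 1.
Here n = 12, k = 3, so n − k + 1 = 10.
Given d = 7, check d ≤ 10: YES.
Slack = (n − k + 1) − d = 3.
The code is NOT MDS (slack = 3 > 0).
Description: the claimed parameters are [12, 3, 7]_4; such a code would be non-MDS.


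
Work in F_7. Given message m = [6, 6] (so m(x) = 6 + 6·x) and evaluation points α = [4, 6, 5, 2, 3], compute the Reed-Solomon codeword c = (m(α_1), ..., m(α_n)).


c = [2, 0, 1, 4, 3]

Message polynomial: m(x) = 6 + 6·x (mod 7).
For each evaluation point α_i, compute m(α_i) mod 7:
  α_1 = 4: Horner steps 6 → 2, so m(4) = 2.
  α_2 = 6: Horner steps 6 → 0, so m(6) = 0.
  α_3 = 5: Horner steps 6 → 1, so m(5) = 1.
  α_4 = 2: Horner steps 6 → 4, so m(2) = 4.
  α_5 = 3: Horner steps 6 → 3, so m(3) = 3.
Codeword c = [2, 0, 1, 4, 3] ∈ F_7^5.


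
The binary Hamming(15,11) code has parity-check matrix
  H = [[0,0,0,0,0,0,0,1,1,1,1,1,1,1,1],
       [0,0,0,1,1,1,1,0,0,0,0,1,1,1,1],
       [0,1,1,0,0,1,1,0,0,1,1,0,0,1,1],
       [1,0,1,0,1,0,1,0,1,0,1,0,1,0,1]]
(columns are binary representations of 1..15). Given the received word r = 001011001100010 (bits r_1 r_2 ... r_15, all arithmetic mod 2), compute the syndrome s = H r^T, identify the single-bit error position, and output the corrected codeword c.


s = (1, 1, 0, 1)^T, error position = 13, corrected codeword c = 001011001100110

Compute s = H r^T mod 2 one row at a time:
  s_1 = 0 + 1 + 1 + 0 + 0 + 0 + 1 + 0 = 3 ≡ 1 (mod 2).
  s_2 = 0 + 1 + 1 + 0 + 0 + 0 + 1 + 0 = 3 ≡ 1 (mod 2).
  s_3 = 0 + 1 + 1 + 0 + 1 + 0 + 1 + 0 = 4 ≡ 0 (mod 2).
  s_4 = 0 + 1 + 1 + 0 + 1 + 0 + 0 + 0 = 3 ≡ 1 (mod 2).
s = (1, 1, 0, 1)^T — this equals column 13 of H (binary 1101), so error is at position 13.
Correct: flip bit 13 of r = 001011001100010 to get c = 001011001100110.


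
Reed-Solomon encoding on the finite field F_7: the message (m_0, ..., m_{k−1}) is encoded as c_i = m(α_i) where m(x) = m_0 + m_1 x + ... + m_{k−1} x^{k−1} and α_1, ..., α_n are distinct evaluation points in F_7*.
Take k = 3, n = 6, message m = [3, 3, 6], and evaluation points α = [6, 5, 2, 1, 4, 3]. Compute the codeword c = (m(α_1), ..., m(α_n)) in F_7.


c = [6, 0, 5, 5, 6, 3]

Message polynomial: m(x) = 3 + 3·x + 6·x^2 (mod 7).
For each evaluation point α_i, compute m(α_i) mod 7:
  α_1 = 6: Horner steps 6 → 4 → 6, so m(6) = 6.
  α_2 = 5: Horner steps 6 → 5 → 0, so m(5) = 0.
  α_3 = 2: Horner steps 6 → 1 → 5, so m(2) = 5.
  α_4 = 1: Horner steps 6 → 2 → 5, so m(1) = 5.
  α_5 = 4: Horner steps 6 → 6 → 6, so m(4) = 6.
  α_6 = 3: Horner steps 6 → 0 → 3, so m(3) = 3.
Codeword c = [6, 0, 5, 5, 6, 3] ∈ F_7^6.


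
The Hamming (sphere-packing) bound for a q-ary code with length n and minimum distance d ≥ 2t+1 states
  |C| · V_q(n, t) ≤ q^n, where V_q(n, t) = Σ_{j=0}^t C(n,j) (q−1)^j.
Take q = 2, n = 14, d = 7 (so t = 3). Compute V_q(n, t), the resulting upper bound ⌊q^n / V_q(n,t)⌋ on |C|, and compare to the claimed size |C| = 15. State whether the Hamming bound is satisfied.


V_q(n, t) = 470, q^n = 16384, Hamming bound = 34, |C| = 15 ≤ bound (satisfied).

Step 1: Compute V_q(n, t) = Σ_{j=0}^3 C(n, j) (q−1)^j.
  j = 0: C(14,0)·(1)^0 = 1·1 = 1.
  j = 1: C(14,1)·(1)^1 = 14·1 = 14.
  j = 2: C(14,2)·(1)^2 = 91·1 = 91.
  j = 3: C(14,3)·(1)^3 = 364·1 = 364.
  V_q(n, t) = 1 + 14 + 91 + 364 = 470.
Step 2: q^n = 2^14 = 16384.
Step 3: Hamming bound ⌊q^n / V_q(n,t)⌋ = ⌊16384/470⌋ = 34.
Step 4: Compare |C| = 15 to 34: satisfied.
The claimed |C| lies below the Hamming bound.


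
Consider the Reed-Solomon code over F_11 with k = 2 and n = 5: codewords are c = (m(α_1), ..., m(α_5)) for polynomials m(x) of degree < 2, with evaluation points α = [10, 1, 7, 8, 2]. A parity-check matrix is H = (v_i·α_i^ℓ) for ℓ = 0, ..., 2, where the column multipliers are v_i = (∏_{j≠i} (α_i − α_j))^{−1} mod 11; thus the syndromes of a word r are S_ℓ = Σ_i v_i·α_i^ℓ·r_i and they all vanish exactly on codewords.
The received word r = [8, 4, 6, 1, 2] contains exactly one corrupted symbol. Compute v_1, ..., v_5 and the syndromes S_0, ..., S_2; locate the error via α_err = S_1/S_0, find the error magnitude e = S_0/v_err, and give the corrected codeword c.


S = (7, 5, 2), error at position 3, error magnitude e = 3, c = [8, 4, 3, 1, 2].

Step 1: column multipliers v_i = (∏_{j≠i}(α_i − α_j))^{−1} mod 11.
  i = 1 (α = 10): (10−1)(10−7)(10−8)(10−2) = 9·3·2·8 = 432 ≡ 3, so v_1 = 3^{−1} = 4 (mod 11).
  i = 2 (α = 1): (1−10)(1−7)(1−8)(1−2) = (−9)·(−6)·(−7)·(−1) = 378 ≡ 4, so v_2 = 4^{−1} = 3 (mod 11).
  i = 3 (α = 7): (7−10)(7−1)(7−8)(7−2) = (−3)·6·(−1)·5 = 90 ≡ 2, so v_3 = 2^{−1} = 6 (mod 11).
  i = 4 (α = 8): (8−10)(8−1)(8−7)(8−2) = (−2)·7·1·6 = −84 ≡ 4, so v_4 = 4^{−1} = 3 (mod 11).
  i = 5 (α = 2): (2−10)(2−1)(2−7)(2−8) = (−8)·1·(−5)·(−6) = −240 ≡ 2, so v_5 = 2^{−1} = 6 (mod 11).
  v = [4, 3, 6, 3, 6].
Step 2: syndromes of r = [8, 4, 6, 1, 2] (all sums mod 11).
  S_0 = Σ v_i r_i = 4·8 + 3·4 + 6·6 + 3·1 + 6·2 = 95 ≡ 7.
  S_1 = Σ v_i α_i r_i = 4·10·8 + 3·1·4 + 6·7·6 + 3·8·1 + 6·2·2 = 632 ≡ 5.
  α_i^2 mod 11 = [1, 1, 5, 9, 4].
  S_2 = Σ v_i α_i^2 r_i = 4·1·8 + 3·1·4 + 6·5·6 + 3·9·1 + 6·4·2 = 299 ≡ 2.
  S = (7, 5, 2) ≠ 0, so r is not a codeword (an error is present).
Step 3: locate the error. For a single error e at position i, S_ℓ = v_i·e·α_i^ℓ, so α_err = S_1/S_0.
  S_0^{−1} = 7^{−1} = 8 (mod 11), so α_err = 5·8 = 40 ≡ 7 = α_3. Error position i = 3.
  Consistency check: S_2/S_1 = 2·9 = 18 ≡ 7 = α_err ✓ (single-error assumption holds).
Step 4: error magnitude e = S_0/v_3 = S_0·∏_{j≠3}(α_3 − α_j) = 7·2 = 14 ≡ 3 (mod 11).
Step 5: correct position 3: c_3 = r_3 − e = 6 − 3 ≡ 3 (mod 11). Hence c = [8, 4, 3, 1, 2].
  Check: interpolating c through the α_i gives m(x) = 6 + 9·x (degree < 2) with m(α_i) = c_i for every i, so c is indeed a codeword.


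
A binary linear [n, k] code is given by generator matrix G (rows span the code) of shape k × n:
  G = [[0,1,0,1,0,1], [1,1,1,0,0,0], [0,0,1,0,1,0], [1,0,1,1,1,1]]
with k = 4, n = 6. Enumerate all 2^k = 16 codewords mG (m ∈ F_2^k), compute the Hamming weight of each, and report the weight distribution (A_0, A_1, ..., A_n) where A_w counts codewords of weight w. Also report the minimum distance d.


Weight distribution: A_0 = 1, A_1 = 2, A_2 = 2, A_3 = 4, A_4 = 5, A_5 = 2. Minimum distance d = 1.

Enumerate all 2^4 = 16 messages m ∈ F_2^4.
For each, compute codeword c = mG in F_2^6, then tally its weight.
  m = 0000 → c = 000000, weight = 0.
  m = 1000 → c = 010101, weight = 3.
  m = 0100 → c = 111000, weight = 3.
  m = 1100 → c = 101101, weight = 4.
  m = 0010 → c = 001010, weight = 2.
  m = 1010 → c = 011111, weight = 5.
  m = 0110 → c = 110010, weight = 3.
  m = 1110 → c = 100111, weight = 4.
  m = 0001 → c = 101111, weight = 5.
  m = 1001 → c = 111010, weight = 4.
  m = 0101 → c = 010111, weight = 4.
  m = 1101 → c = 000010, weight = 1.
  m = 0011 → c = 100101, weight = 3.
  m = 1011 → c = 110000, weight = 2.
  m = 0111 → c = 011101, weight = 4.
  m = 1111 → c = 001000, weight = 1.
Tally weights:
  weight 0: 1 codewords.
  weight 1: 2 codewords.
  weight 2: 2 codewords.
  weight 3: 4 codewords.
  weight 4: 5 codewords.
  weight 5: 2 codewords.
Minimum distance d = smallest w > 0 with A_w > 0 = 1.
Sanity: Σ A_w = 16 = 2^4 = 16 ✓.


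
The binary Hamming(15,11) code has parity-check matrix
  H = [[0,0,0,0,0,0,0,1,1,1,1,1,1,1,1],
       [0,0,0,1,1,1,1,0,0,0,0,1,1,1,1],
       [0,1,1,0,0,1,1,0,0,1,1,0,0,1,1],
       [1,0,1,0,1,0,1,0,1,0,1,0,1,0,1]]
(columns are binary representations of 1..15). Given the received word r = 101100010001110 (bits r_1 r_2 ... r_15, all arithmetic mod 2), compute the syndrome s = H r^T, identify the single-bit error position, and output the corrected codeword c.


s = (0, 0, 0, 1)^T, error position = 1, corrected codeword c = 001100010001110

Compute s = H r^T mod 2 one row at a time:
  s_1 = 1 + 0 + 0 + 0 + 1 + 1 + 1 + 0 = 4 ≡ 0 (mod 2).
  s_2 = 1 + 0 + 0 + 0 + 1 + 1 + 1 + 0 = 4 ≡ 0 (mod 2).
  s_3 = 0 + 1 + 0 + 0 + 0 + 0 + 1 + 0 = 2 ≡ 0 (mod 2).
  s_4 = 1 + 1 + 0 + 0 + 0 + 0 + 1 + 0 = 3 ≡ 1 (mod 2).
s = (0, 0, 0, 1)^T — this equals column 1 of H (binary 0001), so error is at position 1.
Correct: flip bit 1 of r = 101100010001110 to get c = 001100010001110.


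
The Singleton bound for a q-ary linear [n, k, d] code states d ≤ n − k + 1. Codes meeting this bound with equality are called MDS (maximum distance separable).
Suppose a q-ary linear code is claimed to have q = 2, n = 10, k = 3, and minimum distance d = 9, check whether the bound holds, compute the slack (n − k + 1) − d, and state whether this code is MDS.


Singleton RHS = n − k + 1 = 8, slack = -1, bound violated (no such code; not MDS).

Singleton bound: d ≤ n − k + 1.
Here n = 10, k = 3, so n − k + 1 = 8.
Given d = 9, check d ≤ 8: NO.
Slack = (n − k + 1) − d = -1.
The slack is negative: d = 9 exceeds n − k + 1 = 8 by 1, so the Singleton bound is violated and no linear [10, 3, 9]_2 code can exist. In particular it is not MDS (MDS requires d = n − k + 1 exactly).
Description: the claimed parameters are [10, 3, 9]_2; such a code would be impossible (violates the Singleton bound).


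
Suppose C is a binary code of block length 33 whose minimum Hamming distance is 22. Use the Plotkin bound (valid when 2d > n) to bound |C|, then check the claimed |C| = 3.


Plotkin bound M ≤ 4; given |C| = 3 ≤ bound (satisfied).

Check applicability: 2d = 44, n = 33.
2d − n = 11 > 0, so Plotkin applies.
Compute d/(2d−n) = 22/11 ≈ 2.0000.
⌊d/(2d−n)⌋ = 2.
Plotkin bound: M ≤ 2·2 = 4.
Given |C| = 3, check: satisfied.
This |C| is below the Plotkin bound.


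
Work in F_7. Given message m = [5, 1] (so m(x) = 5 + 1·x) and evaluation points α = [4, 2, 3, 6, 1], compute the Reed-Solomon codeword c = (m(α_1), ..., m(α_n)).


c = [2, 0, 1, 4, 6]

Message polynomial: m(x) = 5 + 1·x (mod 7).
For each evaluation point α_i, compute m(α_i) mod 7:
  α_1 = 4: Horner steps 1 → 2, so m(4) = 2.
  α_2 = 2: Horner steps 1 → 0, so m(2) = 0.
  α_3 = 3: Horner steps 1 → 1, so m(3) = 1.
  α_4 = 6: Horner steps 1 → 4, so m(6) = 4.
  α_5 = 1: Horner steps 1 → 6, so m(1) = 6.
Codeword c = [2, 0, 1, 4, 6] ∈ F_7^5.


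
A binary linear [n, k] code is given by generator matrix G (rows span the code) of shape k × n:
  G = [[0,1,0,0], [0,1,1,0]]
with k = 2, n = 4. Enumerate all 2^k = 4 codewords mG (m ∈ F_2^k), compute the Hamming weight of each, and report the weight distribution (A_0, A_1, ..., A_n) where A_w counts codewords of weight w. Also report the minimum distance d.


Weight distribution: A_0 = 1, A_1 = 2, A_2 = 1. Minimum distance d = 1.

Enumerate all 2^2 = 4 messages m ∈ F_2^2.
For each, compute codeword c = mG in F_2^4, then tally its weight.
  m = 00 → c = 0000, weight = 0.
  m = 10 → c = 0100, weight = 1.
  m = 01 → c = 0110, weight = 2.
  m = 11 → c = 0010, weight = 1.
Tally weights:
  weight 0: 1 codewords.
  weight 1: 2 codewords.
  weight 2: 1 codewords.
Minimum distance d = smallest w > 0 with A_w > 0 = 1.
Sanity: Σ A_w = 4 = 2^2 = 4 ✓.


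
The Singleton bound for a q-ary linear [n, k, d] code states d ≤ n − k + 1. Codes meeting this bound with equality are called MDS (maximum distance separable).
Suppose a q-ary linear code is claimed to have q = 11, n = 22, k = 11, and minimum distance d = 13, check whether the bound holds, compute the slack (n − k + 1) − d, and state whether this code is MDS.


Singleton RHS = n − k + 1 = 12, slack = -1, bound violated (no such code; not MDS).

Singleton bound: d ≤ n − k + 1.
Here n = 22, k = 11, so n − k + 1 = 12.
Given d = 13, check d ≤ 12: NO.
Slack = (n − k + 1) − d = -1.
The slack is negative: d = 13 exceeds n − k + 1 = 12 by 1, so the Singleton bound is violated and no linear [22, 11, 13]_11 code can exist. In particular it is not MDS (MDS requires d = n − k + 1 exactly).
Description: the claimed parameters are [22, 11, 13]_11; such a code would be impossible (violates the Singleton bound).


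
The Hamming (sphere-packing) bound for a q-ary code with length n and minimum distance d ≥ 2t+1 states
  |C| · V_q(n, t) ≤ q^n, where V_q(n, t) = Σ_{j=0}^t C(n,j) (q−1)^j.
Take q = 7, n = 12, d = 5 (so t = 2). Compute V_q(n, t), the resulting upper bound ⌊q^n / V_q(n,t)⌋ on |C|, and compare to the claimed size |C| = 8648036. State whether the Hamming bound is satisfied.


V_q(n, t) = 2449, q^n = 13841287201, Hamming bound = 5651811, |C| = 8648036 > bound (violated).

Step 1: Compute V_q(n, t) = Σ_{j=0}^2 C(n, j) (q−1)^j.
  j = 0: C(12,0)·(6)^0 = 1·1 = 1.
  j = 1: C(12,1)·(6)^1 = 12·6 = 72.
  j = 2: C(12,2)·(6)^2 = 66·36 = 2376.
  V_q(n, t) = 1 + 72 + 2376 = 2449.
Step 2: q^n = 7^12 = 13841287201.
Step 3: Hamming bound ⌊q^n / V_q(n,t)⌋ = ⌊13841287201/2449⌋ = 5651811.
Step 4: Compare |C| = 8648036 to 5651811: violated.
The claimed |C| lies above the Hamming bound, so no 7-ary code of length 12 with d ≥ 5 can have 8648036 codewords.


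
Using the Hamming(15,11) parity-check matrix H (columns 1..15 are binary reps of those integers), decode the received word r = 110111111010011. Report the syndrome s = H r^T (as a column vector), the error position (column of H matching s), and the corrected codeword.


s = (1, 0, 0, 0)^T, error position = 8, corrected codeword c = 110111101010011

Compute s = H r^T mod 2 one row at a time:
  s_1 = 1 + 1 + 0 + 1 + 0 + 0 + 1 + 1 = 5 ≡ 1 (mod 2).
  s_2 = 1 + 1 + 1 + 1 + 0 + 0 + 1 + 1 = 6 ≡ 0 (mod 2).
  s_3 = 1 + 0 + 1 + 1 + 0 + 1 + 1 + 1 = 6 ≡ 0 (mod 2).
  s_4 = 1 + 0 + 1 + 1 + 1 + 1 + 0 + 1 = 6 ≡ 0 (mod 2).
s = (1, 0, 0, 0)^T — this equals column 8 of H (binary 1000), so error is at position 8.
Correct: flip bit 8 of r = 110111111010011 to get c = 110111101010011.


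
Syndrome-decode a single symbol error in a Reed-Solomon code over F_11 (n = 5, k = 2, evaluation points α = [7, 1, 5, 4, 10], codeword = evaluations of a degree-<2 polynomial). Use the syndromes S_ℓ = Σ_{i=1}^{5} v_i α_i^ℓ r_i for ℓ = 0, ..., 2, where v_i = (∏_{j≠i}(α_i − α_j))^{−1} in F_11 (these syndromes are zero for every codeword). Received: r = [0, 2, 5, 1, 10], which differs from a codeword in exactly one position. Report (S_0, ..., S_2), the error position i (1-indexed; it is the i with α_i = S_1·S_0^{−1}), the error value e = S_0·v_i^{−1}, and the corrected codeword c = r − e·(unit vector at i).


S = (9, 1, 5), error at position 3, error magnitude e = 8, c = [0, 2, 8, 1, 10].

Step 1: column multipliers v_i = (∏_{j≠i}(α_i − α_j))^{−1} mod 11.
  i = 1 (α = 7): (7−1)(7−5)(7−4)(7−10) = 6·2·3·(−3) = −108 ≡ 2, so v_1 = 2^{−1} = 6 (mod 11).
  i = 2 (α = 1): (1−7)(1−5)(1−4)(1−10) = (−6)·(−4)·(−3)·(−9) = 648 ≡ 10, so v_2 = 10^{−1} = 10 (mod 11).
  i = 3 (α = 5): (5−7)(5−1)(5−4)(5−10) = (−2)·4·1·(−5) = 40 ≡ 7, so v_3 = 7^{−1} = 8 (mod 11).
  i = 4 (α = 4): (4−7)(4−1)(4−5)(4−10) = (−3)·3·(−1)·(−6) = −54 ≡ 1, so v_4 = 1^{−1} = 1 (mod 11).
  i = 5 (α = 10): (10−7)(10−1)(10−5)(10−4) = 3·9·5·6 = 810 ≡ 7, so v_5 = 7^{−1} = 8 (mod 11).
  v = [6, 10, 8, 1, 8].
Step 2: syndromes of r = [0, 2, 5, 1, 10] (all sums mod 11).
  S_0 = Σ v_i r_i = 6·0 + 10·2 + 8·5 + 1·1 + 8·10 = 141 ≡ 9.
  S_1 = Σ v_i α_i r_i = 6·7·0 + 10·1·2 + 8·5·5 + 1·4·1 + 8·10·10 = 1024 ≡ 1.
  α_i^2 mod 11 = [5, 1, 3, 5, 1].
  S_2 = Σ v_i α_i^2 r_i = 6·5·0 + 10·1·2 + 8·3·5 + 1·5·1 + 8·1·10 = 225 ≡ 5.
  S = (9, 1, 5) ≠ 0, so r is not a codeword (an error is present).
Step 3: locate the error. For a single error e at position i, S_ℓ = v_i·e·α_i^ℓ, so α_err = S_1/S_0.
  S_0^{−1} = 9^{−1} = 5 (mod 11), so α_err = 1·5 = 5 ≡ 5 = α_3. Error position i = 3.
  Consistency check: S_2/S_1 = 5·1 = 5 ≡ 5 = α_err ✓ (single-error assumption holds).
Step 4: error magnitude e = S_0/v_3 = S_0·∏_{j≠3}(α_3 − α_j) = 9·7 = 63 ≡ 8 (mod 11).
Step 5: correct position 3: c_3 = r_3 − e = 5 − 8 ≡ 8 (mod 11). Hence c = [0, 2, 8, 1, 10].
  Check: interpolating c through the α_i gives m(x) = 6 + 7·x (degree < 2) with m(α_i) = c_i for every i, so c is indeed a codeword.


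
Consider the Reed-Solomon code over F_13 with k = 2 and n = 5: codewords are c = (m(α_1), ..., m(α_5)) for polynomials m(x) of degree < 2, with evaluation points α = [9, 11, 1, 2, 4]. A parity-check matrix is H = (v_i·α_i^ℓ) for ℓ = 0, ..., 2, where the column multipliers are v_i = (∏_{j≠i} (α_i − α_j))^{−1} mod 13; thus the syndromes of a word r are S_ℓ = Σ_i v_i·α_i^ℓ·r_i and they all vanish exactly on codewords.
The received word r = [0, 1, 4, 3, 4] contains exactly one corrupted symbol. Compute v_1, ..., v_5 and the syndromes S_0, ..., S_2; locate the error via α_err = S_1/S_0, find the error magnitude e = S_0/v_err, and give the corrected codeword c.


S = (10, 10, 10), error at position 3, error magnitude e = 8, c = [0, 1, 9, 3, 4].

Step 1: column multipliers v_i = (∏_{j≠i}(α_i − α_j))^{−1} mod 13.
  i = 1 (α = 9): (9−11)(9−1)(9−2)(9−4) = (−2)·8·7·5 = −560 ≡ 12, so v_1 = 12^{−1} = 12 (mod 13).
  i = 2 (α = 11): (11−9)(11−1)(11−2)(11−4) = 2·10·9·7 = 1260 ≡ 12, so v_2 = 12^{−1} = 12 (mod 13).
  i = 3 (α = 1): (1−9)(1−11)(1−2)(1−4) = (−8)·(−10)·(−1)·(−3) = 240 ≡ 6, so v_3 = 6^{−1} = 11 (mod 13).
  i = 4 (α = 2): (2−9)(2−11)(2−1)(2−4) = (−7)·(−9)·1·(−2) = −126 ≡ 4, so v_4 = 4^{−1} = 10 (mod 13).
  i = 5 (α = 4): (4−9)(4−11)(4−1)(4−2) = (−5)·(−7)·3·2 = 210 ≡ 2, so v_5 = 2^{−1} = 7 (mod 13).
  v = [12, 12, 11, 10, 7].
Step 2: syndromes of r = [0, 1, 4, 3, 4] (all sums mod 13).
  S_0 = Σ v_i r_i = 12·0 + 12·1 + 11·4 + 10·3 + 7·4 = 114 ≡ 10.
  S_1 = Σ v_i α_i r_i = 12·9·0 + 12·11·1 + 11·1·4 + 10·2·3 + 7·4·4 = 348 ≡ 10.
  α_i^2 mod 13 = [3, 4, 1, 4, 3].
  S_2 = Σ v_i α_i^2 r_i = 12·3·0 + 12·4·1 + 11·1·4 + 10·4·3 + 7·3·4 = 296 ≡ 10.
  S = (10, 10, 10) ≠ 0, so r is not a codeword (an error is present).
Step 3: locate the error. For a single error e at position i, S_ℓ = v_i·e·α_i^ℓ, so α_err = S_1/S_0.
  S_0^{−1} = 10^{−1} = 4 (mod 13), so α_err = 10·4 = 40 ≡ 1 = α_3. Error position i = 3.
  Consistency check: S_2/S_1 = 10·4 = 40 ≡ 1 = α_err ✓ (single-error assumption holds).
Step 4: error magnitude e = S_0/v_3 = S_0·∏_{j≠3}(α_3 − α_j) = 10·6 = 60 ≡ 8 (mod 13).
Step 5: correct position 3: c_3 = r_3 − e = 4 − 8 ≡ 9 (mod 13). Hence c = [0, 1, 9, 3, 4].
  Check: interpolating c through the α_i gives m(x) = 2 + 7·x (degree < 2) with m(α_i) = c_i for every i, so c is indeed a codeword.


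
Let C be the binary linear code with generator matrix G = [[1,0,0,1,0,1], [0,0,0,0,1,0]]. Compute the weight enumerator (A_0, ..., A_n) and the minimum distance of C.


Weight distribution: A_0 = 1, A_1 = 1, A_3 = 1, A_4 = 1. Minimum distance d = 1.

Enumerate all 2^2 = 4 messages m ∈ F_2^2.
For each, compute codeword c = mG in F_2^6, then tally its weight.
  m = 00 → c = 000000, weight = 0.
  m = 10 → c = 100101, weight = 3.
  m = 01 → c = 000010, weight = 1.
  m = 11 → c = 100111, weight = 4.
Tally weights:
  weight 0: 1 codewords.
  weight 1: 1 codewords.
  weight 3: 1 codewords.
  weight 4: 1 codewords.
Minimum distance d = smallest w > 0 with A_w > 0 = 1.
Sanity: Σ A_w = 4 = 2^2 = 4 ✓.


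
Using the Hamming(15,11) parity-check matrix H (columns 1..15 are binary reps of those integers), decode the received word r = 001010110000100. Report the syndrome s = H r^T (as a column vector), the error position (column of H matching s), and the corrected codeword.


s = (0, 1, 0, 0)^T, error position = 4, corrected codeword c = 001110110000100

Compute s = H r^T mod 2 one row at a time:
  s_1 = 1 + 0 + 0 + 0 + 0 + 1 + 0 + 0 = 2 ≡ 0 (mod 2).
  s_2 = 0 + 1 + 0 + 1 + 0 + 1 + 0 + 0 = 3 ≡ 1 (mod 2).
  s_3 = 0 + 1 + 0 + 1 + 0 + 0 + 0 + 0 = 2 ≡ 0 (mod 2).
  s_4 = 0 + 1 + 1 + 1 + 0 + 0 + 1 + 0 = 4 ≡ 0 (mod 2).
s = (0, 1, 0, 0)^T — this equals column 4 of H (binary 0100), so error is at position 4.
Correct: flip bit 4 of r = 001010110000100 to get c = 001110110000100.


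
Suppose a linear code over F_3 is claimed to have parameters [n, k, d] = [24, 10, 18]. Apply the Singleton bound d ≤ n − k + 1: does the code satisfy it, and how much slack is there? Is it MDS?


Singleton RHS = n − k + 1 = 15, slack = -3, bound violated (no such code; not MDS).

Singleton bound: d ≤ n − k + 1.
Here n = 24, k = 10, so n − k + 1 = 15.
Given d = 18, check d ≤ 15: NO.
Slack = (n − k + 1) − d = -3.
The slack is negative: d = 18 exceeds n − k + 1 = 15 by 3, so the Singleton bound is violated and no linear [24, 10, 18]_3 code can exist. In particular it is not MDS (MDS requires d = n − k + 1 exactly).
Description: the claimed parameters are [24, 10, 18]_3; such a code would be impossible (violates the Singleton bound).


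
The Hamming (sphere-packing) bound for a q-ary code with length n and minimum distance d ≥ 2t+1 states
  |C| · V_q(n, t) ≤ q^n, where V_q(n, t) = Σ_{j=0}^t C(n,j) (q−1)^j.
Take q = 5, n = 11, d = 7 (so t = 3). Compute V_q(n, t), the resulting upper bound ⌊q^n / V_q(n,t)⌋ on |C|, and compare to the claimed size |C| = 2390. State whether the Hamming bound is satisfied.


V_q(n, t) = 11485, q^n = 48828125, Hamming bound = 4251, |C| = 2390 ≤ bound (satisfied).

Step 1: Compute V_q(n, t) = Σ_{j=0}^3 C(n, j) (q−1)^j.
  j = 0: C(11,0)·(4)^0 = 1·1 = 1.
  j = 1: C(11,1)·(4)^1 = 11·4 = 44.
  j = 2: C(11,2)·(4)^2 = 55·16 = 880.
  j = 3: C(11,3)·(4)^3 = 165·64 = 10560.
  V_q(n, t) = 1 + 44 + 880 + 10560 = 11485.
Step 2: q^n = 5^11 = 48828125.
Step 3: Hamming bound ⌊q^n / V_q(n,t)⌋ = ⌊48828125/11485⌋ = 4251.
Step 4: Compare |C| = 2390 to 4251: satisfied.
The claimed |C| lies below the Hamming bound.


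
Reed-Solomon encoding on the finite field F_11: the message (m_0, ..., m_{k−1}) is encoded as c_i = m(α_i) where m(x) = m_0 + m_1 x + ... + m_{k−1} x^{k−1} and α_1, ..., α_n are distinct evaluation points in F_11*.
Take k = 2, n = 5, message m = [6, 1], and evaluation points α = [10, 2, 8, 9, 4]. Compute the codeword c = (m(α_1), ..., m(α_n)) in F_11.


c = [5, 8, 3, 4, 10]

Message polynomial: m(x) = 6 + 1·x (mod 11).
For each evaluation point α_i, compute m(α_i) mod 11:
  α_1 = 10: Horner steps 1 → 5, so m(10) = 5.
  α_2 = 2: Horner steps 1 → 8, so m(2) = 8.
  α_3 = 8: Horner steps 1 → 3, so m(8) = 3.
  α_4 = 9: Horner steps 1 → 4, so m(9) = 4.
  α_5 = 4: Horner steps 1 → 10, so m(4) = 10.
Codeword c = [5, 8, 3, 4, 10] ∈ F_11^5.


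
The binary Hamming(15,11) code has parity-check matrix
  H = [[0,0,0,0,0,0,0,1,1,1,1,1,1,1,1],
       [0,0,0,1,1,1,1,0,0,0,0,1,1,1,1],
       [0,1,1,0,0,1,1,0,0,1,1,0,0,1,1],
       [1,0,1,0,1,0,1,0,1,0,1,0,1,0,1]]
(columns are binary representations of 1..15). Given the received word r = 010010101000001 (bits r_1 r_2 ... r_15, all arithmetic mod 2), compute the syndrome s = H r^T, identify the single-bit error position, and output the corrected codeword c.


s = (0, 1, 1, 0)^T, error position = 6, corrected codeword c = 010011101000001

Compute s = H r^T mod 2 one row at a time:
  s_1 = 0 + 1 + 0 + 0 + 0 + 0 + 0 + 1 = 2 ≡ 0 (mod 2).
  s_2 = 0 + 1 + 0 + 1 + 0 + 0 + 0 + 1 = 3 ≡ 1 (mod 2).
  s_3 = 1 + 0 + 0 + 1 + 0 + 0 + 0 + 1 = 3 ≡ 1 (mod 2).
  s_4 = 0 + 0 + 1 + 1 + 1 + 0 + 0 + 1 = 4 ≡ 0 (mod 2).
s = (0, 1, 1, 0)^T — this equals column 6 of H (binary 0110), so error is at position 6.
Correct: flip bit 6 of r = 010010101000001 to get c = 010011101000001.


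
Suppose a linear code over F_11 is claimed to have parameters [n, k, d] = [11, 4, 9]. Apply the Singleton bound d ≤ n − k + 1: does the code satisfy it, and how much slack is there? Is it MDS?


Singleton RHS = n − k + 1 = 8, slack = -1, bound violated (no such code; not MDS).

Singleton bound: d ≤ n − k + 1.
Here n = 11, k = 4, so n − k + 1 = 8.
Given d = 9, check d ≤ 8: NO.
Slack = (n − k + 1) − d = -1.
The slack is negative: d = 9 exceeds n − k + 1 = 8 by 1, so the Singleton bound is violated and no linear [11, 4, 9]_11 code can exist. In particular it is not MDS (MDS requires d = n − k + 1 exactly).
Description: the claimed parameters are [11, 4, 9]_11; such a code would be impossible (violates the Singleton bound).


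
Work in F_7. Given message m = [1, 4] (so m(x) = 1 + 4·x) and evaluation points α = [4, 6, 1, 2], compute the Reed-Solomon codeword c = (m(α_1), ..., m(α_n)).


c = [3, 4, 5, 2]

Message polynomial: m(x) = 1 + 4·x (mod 7).
For each evaluation point α_i, compute m(α_i) mod 7:
  α_1 = 4: Horner steps 4 → 3, so m(4) = 3.
  α_2 = 6: Horner steps 4 → 4, so m(6) = 4.
  α_3 = 1: Horner steps 4 → 5, so m(1) = 5.
  α_4 = 2: Horner steps 4 → 2, so m(2) = 2.
Codeword c = [3, 4, 5, 2] ∈ F_7^4.


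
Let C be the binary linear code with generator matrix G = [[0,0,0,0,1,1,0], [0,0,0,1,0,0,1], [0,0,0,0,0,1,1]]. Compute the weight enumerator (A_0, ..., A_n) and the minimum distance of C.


Weight distribution: A_0 = 1, A_2 = 6, A_4 = 1. Minimum distance d = 2.

Enumerate all 2^3 = 8 messages m ∈ F_2^3.
For each, compute codeword c = mG in F_2^7, then tally its weight.
  m = 000 → c = 0000000, weight = 0.
  m = 100 → c = 0000110, weight = 2.
  m = 010 → c = 0001001, weight = 2.
  m = 110 → c = 0001111, weight = 4.
  m = 001 → c = 0000011, weight = 2.
  m = 101 → c = 0000101, weight = 2.
  m = 011 → c = 0001010, weight = 2.
  m = 111 → c = 0001100, weight = 2.
Tally weights:
  weight 0: 1 codewords.
  weight 2: 6 codewords.
  weight 4: 1 codewords.
Minimum distance d = smallest w > 0 with A_w > 0 = 2.
Sanity: Σ A_w = 8 = 2^3 = 8 ✓.


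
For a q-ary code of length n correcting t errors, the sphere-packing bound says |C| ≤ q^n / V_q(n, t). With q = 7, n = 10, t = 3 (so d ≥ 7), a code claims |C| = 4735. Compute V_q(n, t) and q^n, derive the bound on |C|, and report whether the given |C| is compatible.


V_q(n, t) = 27601, q^n = 282475249, Hamming bound = 10234, |C| = 4735 ≤ bound (satisfied).

Step 1: Compute V_q(n, t) = Σ_{j=0}^3 C(n, j) (q−1)^j.
  j = 0: C(10,0)·(6)^0 = 1·1 = 1.
  j = 1: C(10,1)·(6)^1 = 10·6 = 60.
  j = 2: C(10,2)·(6)^2 = 45·36 = 1620.
  j = 3: C(10,3)·(6)^3 = 120·216 = 25920.
  V_q(n, t) = 1 + 60 + 1620 + 25920 = 27601.
Step 2: q^n = 7^10 = 282475249.
Step 3: Hamming bound ⌊q^n / V_q(n,t)⌋ = ⌊282475249/27601⌋ = 10234.
Step 4: Compare |C| = 4735 to 10234: satisfied.
The claimed |C| lies below the Hamming bound.


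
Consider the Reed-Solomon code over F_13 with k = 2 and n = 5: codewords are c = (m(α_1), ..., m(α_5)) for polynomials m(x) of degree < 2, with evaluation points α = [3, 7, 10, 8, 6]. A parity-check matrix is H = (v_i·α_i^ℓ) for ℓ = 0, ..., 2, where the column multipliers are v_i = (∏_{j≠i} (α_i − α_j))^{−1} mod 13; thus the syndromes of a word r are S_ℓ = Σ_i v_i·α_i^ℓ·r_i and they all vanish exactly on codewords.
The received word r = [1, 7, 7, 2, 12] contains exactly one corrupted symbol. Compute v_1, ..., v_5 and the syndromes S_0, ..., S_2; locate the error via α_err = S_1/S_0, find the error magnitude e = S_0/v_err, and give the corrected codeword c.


S = (11, 6, 8), error at position 3, error magnitude e = 2, c = [1, 7, 5, 2, 12].

Step 1: column multipliers v_i = (∏_{j≠i}(α_i − α_j))^{−1} mod 13.
  i = 1 (α = 3): (3−7)(3−10)(3−8)(3−6) = (−4)·(−7)·(−5)·(−3) = 420 ≡ 4, so v_1 = 4^{−1} = 10 (mod 13).
  i = 2 (α = 7): (7−3)(7−10)(7−8)(7−6) = 4·(−3)·(−1)·1 = 12 ≡ 12, so v_2 = 12^{−1} = 12 (mod 13).
  i = 3 (α = 10): (10−3)(10−7)(10−8)(10−6) = 7·3·2·4 = 168 ≡ 12, so v_3 = 12^{−1} = 12 (mod 13).
  i = 4 (α = 8): (8−3)(8−7)(8−10)(8−6) = 5·1·(−2)·2 = −20 ≡ 6, so v_4 = 6^{−1} = 11 (mod 13).
  i = 5 (α = 6): (6−3)(6−7)(6−10)(6−8) = 3·(−1)·(−4)·(−2) = −24 ≡ 2, so v_5 = 2^{−1} = 7 (mod 13).
  v = [10, 12, 12, 11, 7].
Step 2: syndromes of r = [1, 7, 7, 2, 12] (all sums mod 13).
  S_0 = Σ v_i r_i = 10·1 + 12·7 + 12·7 + 11·2 + 7·12 = 284 ≡ 11.
  S_1 = Σ v_i α_i r_i = 10·3·1 + 12·7·7 + 12·10·7 + 11·8·2 + 7·6·12 = 2138 ≡ 6.
  α_i^2 mod 13 = [9, 10, 9, 12, 10].
  S_2 = Σ v_i α_i^2 r_i = 10·9·1 + 12·10·7 + 12·9·7 + 11·12·2 + 7·10·12 = 2790 ≡ 8.
  S = (11, 6, 8) ≠ 0, so r is not a codeword (an error is present).
Step 3: locate the error. For a single error e at position i, S_ℓ = v_i·e·α_i^ℓ, so α_err = S_1/S_0.
  S_0^{−1} = 11^{−1} = 6 (mod 13), so α_err = 6·6 = 36 ≡ 10 = α_3. Error position i = 3.
  Consistency check: S_2/S_1 = 8·11 = 88 ≡ 10 = α_err ✓ (single-error assumption holds).
Step 4: error magnitude e = S_0/v_3 = S_0·∏_{j≠3}(α_3 − α_j) = 11·12 = 132 ≡ 2 (mod 13).
Step 5: correct position 3: c_3 = r_3 − e = 7 − 2 ≡ 5 (mod 13). Hence c = [1, 7, 5, 2, 12].
  Check: interpolating c through the α_i gives m(x) = 3 + 8·x (degree < 2) with m(α_i) = c_i for every i, so c is indeed a codeword.
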